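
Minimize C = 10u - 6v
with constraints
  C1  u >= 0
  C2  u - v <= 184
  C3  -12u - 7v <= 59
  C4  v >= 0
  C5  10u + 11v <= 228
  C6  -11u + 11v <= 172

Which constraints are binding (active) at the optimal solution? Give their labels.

C1 and C6

Corner points and C = 10u - 6v:
  (0, 0) → C = 0
  (0, 172/11) → C = -1032/11
  (114/5, 0) → C = 228
  (8/3, 604/33) → C = -2744/33

The minimum is at (0, 172/11). Substituting into each constraint, equality holds for C1 and C6; the remaining constraints have slack.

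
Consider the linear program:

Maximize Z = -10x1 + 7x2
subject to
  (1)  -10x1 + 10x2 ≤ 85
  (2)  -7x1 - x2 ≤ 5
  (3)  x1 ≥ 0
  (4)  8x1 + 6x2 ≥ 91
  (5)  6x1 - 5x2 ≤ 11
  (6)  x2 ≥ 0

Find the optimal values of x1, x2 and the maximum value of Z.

x1 = 20/7, x2 = 159/14, maximum Z = 713/14

Feasible corners and Z = -10x1 + 7x2:
  (20/7, 159/14) → Z = 713/14
  (107/2, 62) → Z = -101
  (521/76, 229/38) → Z = -501/19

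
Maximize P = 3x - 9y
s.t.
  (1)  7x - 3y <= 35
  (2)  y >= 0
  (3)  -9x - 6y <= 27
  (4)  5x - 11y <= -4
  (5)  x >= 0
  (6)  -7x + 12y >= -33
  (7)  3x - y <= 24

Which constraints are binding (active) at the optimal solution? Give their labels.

(4) and (5)

Extreme points and P = 3x - 9y:
  (397/62, 203/62) → P = -318/31
  (37/2, 63/2) → P = -228
  (0, 4/11) → P = -36/11
The feasible region is unbounded (it extends along (0, 1), (1, 3)), but P strictly decreases along every unbounded feasible direction, so there is no improving ray and the maximum is attained at a vertex.

The maximum is at (0, 4/11). Substituting into each constraint, equality holds for (4) and (5); the remaining constraints have slack.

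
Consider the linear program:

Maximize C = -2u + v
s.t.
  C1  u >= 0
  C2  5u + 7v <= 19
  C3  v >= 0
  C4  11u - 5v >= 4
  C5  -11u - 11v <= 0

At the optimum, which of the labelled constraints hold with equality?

Vertices and C = -2u + v:
  (19/5, 0) → C = -38/5
  (41/34, 63/34) → C = -19/34
  (4/11, 0) → C = -8/11

The maximum is at (41/34, 63/34). Substituting into each constraint, equality holds for C2 and C4; the remaining constraints have slack.

C2 and C4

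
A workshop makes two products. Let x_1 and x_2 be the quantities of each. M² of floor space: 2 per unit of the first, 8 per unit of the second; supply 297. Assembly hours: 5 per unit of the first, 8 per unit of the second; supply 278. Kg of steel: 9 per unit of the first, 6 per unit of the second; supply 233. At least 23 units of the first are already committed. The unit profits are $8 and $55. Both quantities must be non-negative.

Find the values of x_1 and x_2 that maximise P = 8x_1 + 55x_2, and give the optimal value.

x_1 = 23, x_2 = 13/3, maximum P = 1267/3

Feasible corners and P = 8x_1 + 55x_2:
  (233/9, 0) → P = 1864/9
  (23, 0) → P = 184
  (23, 13/3) → P = 1267/3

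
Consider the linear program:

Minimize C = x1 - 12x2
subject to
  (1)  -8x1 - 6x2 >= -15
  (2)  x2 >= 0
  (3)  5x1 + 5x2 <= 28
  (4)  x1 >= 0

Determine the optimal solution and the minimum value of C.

Corner points and C = x1 - 12x2:
  (15/8, 0) → C = 15/8
  (0, 5/2) → C = -30
  (0, 0) → C = 0

x1 = 0, x2 = 5/2, minimum C = -30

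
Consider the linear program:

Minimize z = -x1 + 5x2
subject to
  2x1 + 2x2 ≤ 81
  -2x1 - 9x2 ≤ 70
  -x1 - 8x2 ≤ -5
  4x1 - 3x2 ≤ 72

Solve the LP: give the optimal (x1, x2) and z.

Feasible corners and z = -x1 + 5x2:
  (387/14, 90/7) → z = 513/14
  (-605/7, 80/7) → z = 1005/7
  (591/35, -52/35) → z = -851/35
The feasible region is unbounded (it extends along (-9, 2), (-1, 1)), but z strictly increases along every unbounded feasible direction, so there is no improving ray and the minimum is attained at a vertex.

At the optimal vertex, -x1 - 8x2 = -5 and 4x1 - 3x2 = 72.
Solving simultaneously gives x1 = 591/35, x2 = -52/35.

x1 = 591/35, x2 = -52/35, minimum z = -851/35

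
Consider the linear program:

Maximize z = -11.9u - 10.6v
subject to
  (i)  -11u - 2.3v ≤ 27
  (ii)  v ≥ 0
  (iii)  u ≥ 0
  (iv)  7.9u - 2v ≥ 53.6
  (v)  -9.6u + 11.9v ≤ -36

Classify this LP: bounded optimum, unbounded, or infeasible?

bounded optimum

Feasible corners and z = -11.9u - 10.6v:
  (536/79, 0) → z = -31892/395
  (56584/7481, 23016/7481) → z = -4586596/37405
The feasible region has finitely many vertices and no improving ray; the maximum is -31892/395 at (536/79, 0).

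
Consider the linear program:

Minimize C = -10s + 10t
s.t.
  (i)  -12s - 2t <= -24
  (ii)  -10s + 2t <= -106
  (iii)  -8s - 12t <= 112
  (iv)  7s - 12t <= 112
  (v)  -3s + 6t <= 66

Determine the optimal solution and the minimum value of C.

Vertices and C = -10s + 10t:
  (524/53, -189/53) → C = -7130/53
  (128/9, 163/9) → C = 350/9
  (244, 133) → C = -1110

At the optimal vertex, 7s - 12t = 112 and -3s + 6t = 66.
Solving simultaneously gives s = 244, t = 133.

s = 244, t = 133, minimum C = -1110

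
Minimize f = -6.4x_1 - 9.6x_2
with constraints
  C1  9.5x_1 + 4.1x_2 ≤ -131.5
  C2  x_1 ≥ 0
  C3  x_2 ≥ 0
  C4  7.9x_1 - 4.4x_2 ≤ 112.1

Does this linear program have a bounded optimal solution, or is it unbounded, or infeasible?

infeasible

The boundaries 9.5x_1 + 4.1x_2 = -131.5 and x_2 = 0 meet at (-263/19, 0), but that point violates x_1 ≥ 0. Every candidate vertex is excluded by some other constraint, so the feasible region is empty.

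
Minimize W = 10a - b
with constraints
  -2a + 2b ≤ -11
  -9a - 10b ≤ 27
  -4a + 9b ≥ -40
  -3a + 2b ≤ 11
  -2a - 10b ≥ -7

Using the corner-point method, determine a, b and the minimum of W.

a = 19/10, b = -18/5, minimum W = 113/5

Corner points and W = 10a - b:
  (19/10, -18/5) → W = 113/5
  (31/6, -1/3) → W = 52
  (463/58, -26/29) → W = 2341/29

At the optimal vertex, -2a + 2b = -11 and -4a + 9b = -40.
Solving simultaneously gives a = 19/10, b = -18/5.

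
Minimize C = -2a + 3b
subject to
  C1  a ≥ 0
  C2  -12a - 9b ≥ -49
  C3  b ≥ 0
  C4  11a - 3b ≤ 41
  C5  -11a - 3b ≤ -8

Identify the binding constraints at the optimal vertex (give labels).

C3 and C4

Feasible corners and C = -2a + 3b:
  (0, 49/9) → C = 49/3
  (0, 8/3) → C = 8
  (172/45, 47/135) → C = -33/5
  (41/11, 0) → C = -82/11
  (8/11, 0) → C = -16/11

The minimum is at (41/11, 0). Substituting into each constraint, equality holds for C3 and C4; the remaining constraints have slack.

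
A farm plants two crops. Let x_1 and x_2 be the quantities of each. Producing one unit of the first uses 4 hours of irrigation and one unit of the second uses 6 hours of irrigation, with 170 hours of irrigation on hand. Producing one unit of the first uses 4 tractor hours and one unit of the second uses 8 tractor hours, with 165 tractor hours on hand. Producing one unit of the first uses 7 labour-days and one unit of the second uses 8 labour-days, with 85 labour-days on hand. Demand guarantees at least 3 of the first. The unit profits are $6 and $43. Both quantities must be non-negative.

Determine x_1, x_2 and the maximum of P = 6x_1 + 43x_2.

x_1 = 3, x_2 = 8, maximum P = 362

Feasible corners and P = 6x_1 + 43x_2:
  (85/7, 0) → P = 510/7
  (3, 0) → P = 18
  (3, 8) → P = 362

At the optimal vertex, 7x_1 + 8x_2 = 85 and x_1 = 3.
Solving simultaneously gives x_1 = 3, x_2 = 8.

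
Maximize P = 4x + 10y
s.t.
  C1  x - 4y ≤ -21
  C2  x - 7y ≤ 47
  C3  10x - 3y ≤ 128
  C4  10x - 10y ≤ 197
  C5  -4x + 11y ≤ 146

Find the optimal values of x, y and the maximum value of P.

x = 923/49, y = 986/49, maximum P = 1936/7

Corner points and P = 4x + 10y:
  (575/37, 338/37) → P = 5680/37
  (-353/5, -62/5) → P = -2032/5
  (923/49, 986/49) → P = 1936/7

The optimum lies where 10x - 3y = 128 and -4x + 11y = 146.
Solving simultaneously gives x = 923/49, y = 986/49.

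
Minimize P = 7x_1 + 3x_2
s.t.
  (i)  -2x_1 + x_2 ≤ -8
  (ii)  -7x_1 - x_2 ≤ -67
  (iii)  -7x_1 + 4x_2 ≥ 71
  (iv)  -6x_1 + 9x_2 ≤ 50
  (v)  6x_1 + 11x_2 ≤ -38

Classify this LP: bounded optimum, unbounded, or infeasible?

infeasible

The boundaries -7x_1 - x_2 = -67 and 6x_1 + 11x_2 = -38 meet at (775/71, -668/71), but that point violates -7x_1 + 4x_2 ≥ 71. Every candidate vertex is excluded by some other constraint, so the feasible region is empty.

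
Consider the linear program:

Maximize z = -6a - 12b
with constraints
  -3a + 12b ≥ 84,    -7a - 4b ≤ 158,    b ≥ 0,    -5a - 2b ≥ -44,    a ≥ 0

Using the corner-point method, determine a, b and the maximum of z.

a = 0, b = 7, maximum z = -84

Corner points and z = -6a - 12b:
  (60/11, 92/11) → z = -1464/11
  (0, 7) → z = -84
  (0, 22) → z = -264

At the optimal vertex, -3a + 12b = 84 and a = 0.
Solving simultaneously gives a = 0, b = 7.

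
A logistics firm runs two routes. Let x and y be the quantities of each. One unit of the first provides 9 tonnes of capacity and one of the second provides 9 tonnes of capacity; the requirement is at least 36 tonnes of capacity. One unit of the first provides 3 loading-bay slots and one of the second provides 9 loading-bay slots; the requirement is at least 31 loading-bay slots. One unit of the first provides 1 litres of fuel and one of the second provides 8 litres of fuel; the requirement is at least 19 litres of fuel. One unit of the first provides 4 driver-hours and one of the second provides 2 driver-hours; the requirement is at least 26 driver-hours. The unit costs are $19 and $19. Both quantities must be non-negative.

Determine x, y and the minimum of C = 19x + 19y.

x = 17/3, y = 5/3, minimum C = 418/3

The feasible region is unbounded (it extends along (0, 1), (1, 0)), but C strictly increases along every unbounded feasible direction, so there is no improving ray and the minimum is attained at a vertex.

The optimum lies where x + 8y = 19 and 4x + 2y = 26.
Solving simultaneously gives x = 17/3, y = 5/3.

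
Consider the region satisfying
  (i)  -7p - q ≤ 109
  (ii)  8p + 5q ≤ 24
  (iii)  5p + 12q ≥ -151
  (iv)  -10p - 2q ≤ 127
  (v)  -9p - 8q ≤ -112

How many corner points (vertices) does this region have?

Pairwise boundary intersections that survive every other constraint:
  (-683/34, 628/17)
  (-368/19, 680/19)
  (-20, 73/2)

3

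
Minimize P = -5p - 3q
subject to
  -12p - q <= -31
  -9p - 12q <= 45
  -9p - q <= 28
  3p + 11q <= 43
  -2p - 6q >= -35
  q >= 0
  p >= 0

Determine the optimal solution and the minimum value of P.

p = 43/3, q = 0, minimum P = -215/3

Extreme points and P = -5p - 3q:
  (298/129, 141/43) → P = -2759/129
  (31/12, 0) → P = -155/12
  (43/3, 0) → P = -215/3

The binding constraints are 3p + 11q = 43 and q = 0.
Solving simultaneously gives p = 43/3, q = 0.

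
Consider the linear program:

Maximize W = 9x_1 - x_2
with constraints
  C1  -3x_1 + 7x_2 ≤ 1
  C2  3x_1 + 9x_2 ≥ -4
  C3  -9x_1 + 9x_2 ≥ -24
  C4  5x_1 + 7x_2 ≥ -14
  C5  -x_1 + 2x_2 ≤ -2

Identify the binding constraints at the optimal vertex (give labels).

Corner points and W = 9x_1 - x_2:
  (5/3, -1) → W = 16
  (2/3, -2/3) → W = 20/3
  (10/3, 2/3) → W = 88/3

The maximum is at (10/3, 2/3). Substituting into each constraint, equality holds for C3 and C5; the remaining constraints have slack.

C3 and C5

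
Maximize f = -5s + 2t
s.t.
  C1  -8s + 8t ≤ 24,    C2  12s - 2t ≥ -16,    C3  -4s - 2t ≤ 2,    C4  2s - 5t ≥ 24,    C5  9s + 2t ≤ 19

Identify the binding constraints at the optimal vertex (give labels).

Corner points and f = -5s + 2t:
  (19/12, -25/6) → f = -65/4
  (21/5, -47/5) → f = -199/5
  (143/49, -178/49) → f = -153/7

The maximum is at (19/12, -25/6). Substituting into each constraint, equality holds for C3 and C4; the remaining constraints have slack.

C3 and C4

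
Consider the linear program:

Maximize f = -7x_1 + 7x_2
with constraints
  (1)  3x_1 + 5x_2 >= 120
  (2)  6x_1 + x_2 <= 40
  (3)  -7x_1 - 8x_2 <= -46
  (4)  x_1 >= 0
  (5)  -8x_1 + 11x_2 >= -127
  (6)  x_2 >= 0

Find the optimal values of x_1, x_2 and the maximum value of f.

x_1 = 0, x_2 = 40, maximum f = 280

Corner points and f = -7x_1 + 7x_2:
  (80/27, 200/9) → f = 3640/27
  (0, 24) → f = 168
  (0, 40) → f = 280

The optimum lies where 6x_1 + x_2 = 40 and x_1 = 0.
Solving simultaneously gives x_1 = 0, x_2 = 40.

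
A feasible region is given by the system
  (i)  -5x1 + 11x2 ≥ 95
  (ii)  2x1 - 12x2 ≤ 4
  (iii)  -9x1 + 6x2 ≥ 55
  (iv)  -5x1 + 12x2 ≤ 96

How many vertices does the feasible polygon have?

The feasible vertices (each the meet of two boundaries and inside every other half-plane) are:
  (-592/19, -105/19)
  (-84/5, 1)
  (-100/3, -53/9)

3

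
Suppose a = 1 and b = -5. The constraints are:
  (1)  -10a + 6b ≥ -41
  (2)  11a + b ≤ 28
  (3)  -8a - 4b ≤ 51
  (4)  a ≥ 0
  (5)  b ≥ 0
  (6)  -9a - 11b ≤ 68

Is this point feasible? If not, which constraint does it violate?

Constraint (5): b = -5, which is not ≥ 0. All other constraints are satisfied.

not feasible — violates (5)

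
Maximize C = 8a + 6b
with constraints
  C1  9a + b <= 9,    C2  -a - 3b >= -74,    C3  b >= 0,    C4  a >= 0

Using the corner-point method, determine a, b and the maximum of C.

a = 0, b = 9, maximum C = 54

Extreme points and C = 8a + 6b:
  (1, 0) → C = 8
  (0, 9) → C = 54
  (0, 0) → C = 0

The binding constraints are 9a + b = 9 and a = 0.
Solving simultaneously gives a = 0, b = 9.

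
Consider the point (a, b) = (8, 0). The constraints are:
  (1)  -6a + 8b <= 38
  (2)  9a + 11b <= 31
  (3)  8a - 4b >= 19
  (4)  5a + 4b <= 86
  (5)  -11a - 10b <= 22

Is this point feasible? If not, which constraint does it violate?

Constraint (2): 9a + 11b = 72, which is not ≤ 31. All other constraints are satisfied.

not feasible — violates (2)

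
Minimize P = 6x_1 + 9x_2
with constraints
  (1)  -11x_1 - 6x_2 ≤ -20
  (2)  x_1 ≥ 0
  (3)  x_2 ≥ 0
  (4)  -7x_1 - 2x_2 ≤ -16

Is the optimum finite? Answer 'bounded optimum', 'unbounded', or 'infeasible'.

bounded optimum

Extreme points and P = 6x_1 + 9x_2:
  (0, 8) → P = 72
  (16/7, 0) → P = 96/7
The feasible region has finitely many vertices and no improving ray; the minimum is 96/7 at (16/7, 0).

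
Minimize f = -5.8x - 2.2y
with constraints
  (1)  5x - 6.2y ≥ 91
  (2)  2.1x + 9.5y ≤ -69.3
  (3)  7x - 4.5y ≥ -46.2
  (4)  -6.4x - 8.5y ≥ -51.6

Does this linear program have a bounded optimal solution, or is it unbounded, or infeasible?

From the feasible point (10871/1513, -13440/1513), moving in the direction (8.5, -6.4) keeps every constraint satisfied while f decreases without bound.

unbounded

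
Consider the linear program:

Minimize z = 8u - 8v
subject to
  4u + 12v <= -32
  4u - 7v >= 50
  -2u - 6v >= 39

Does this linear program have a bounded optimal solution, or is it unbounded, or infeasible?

unbounded

From the feasible point (27/38, -128/19), moving in the direction (-7, -4) keeps every constraint satisfied while z decreases without bound.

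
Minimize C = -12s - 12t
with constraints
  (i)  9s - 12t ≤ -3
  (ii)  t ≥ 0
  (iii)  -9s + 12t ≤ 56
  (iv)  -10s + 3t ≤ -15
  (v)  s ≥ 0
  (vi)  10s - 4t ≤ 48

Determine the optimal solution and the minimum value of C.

The binding constraints are -9s + 12t = 56 and 10s - 4t = 48.
Solving simultaneously gives s = 200/21, t = 248/21.

s = 200/21, t = 248/21, minimum C = -256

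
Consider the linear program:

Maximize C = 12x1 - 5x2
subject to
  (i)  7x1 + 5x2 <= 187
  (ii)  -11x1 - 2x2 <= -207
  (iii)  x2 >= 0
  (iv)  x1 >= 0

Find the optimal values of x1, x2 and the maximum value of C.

Corner points and C = 12x1 - 5x2:
  (661/41, 608/41) → C = 4892/41
  (187/7, 0) → C = 2244/7
  (207/11, 0) → C = 2484/11

x1 = 187/7, x2 = 0, maximum C = 2244/7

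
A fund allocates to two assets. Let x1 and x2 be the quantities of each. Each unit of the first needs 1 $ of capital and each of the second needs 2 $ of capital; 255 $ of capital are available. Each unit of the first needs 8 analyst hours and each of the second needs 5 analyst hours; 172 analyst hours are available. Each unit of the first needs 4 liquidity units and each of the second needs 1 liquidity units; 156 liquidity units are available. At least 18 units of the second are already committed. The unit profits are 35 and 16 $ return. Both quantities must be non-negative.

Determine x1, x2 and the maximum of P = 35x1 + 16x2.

Corner points and P = 35x1 + 16x2:
  (0, 172/5) → P = 2752/5
  (0, 18) → P = 288
  (41/4, 18) → P = 2587/4

At the optimal vertex, 8x1 + 5x2 = 172 and x2 = 18.
Solving simultaneously gives x1 = 41/4, x2 = 18.

x1 = 41/4, x2 = 18, maximum P = 2587/4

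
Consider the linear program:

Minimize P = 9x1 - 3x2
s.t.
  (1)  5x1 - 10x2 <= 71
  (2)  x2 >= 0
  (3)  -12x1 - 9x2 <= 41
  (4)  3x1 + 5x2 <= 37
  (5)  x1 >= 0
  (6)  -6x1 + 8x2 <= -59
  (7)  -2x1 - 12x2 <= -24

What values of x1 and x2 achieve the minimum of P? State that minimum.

Vertices and P = 9x1 - 3x2:
  (37/3, 0) → P = 111
  (12, 0) → P = 108
  (197/18, 5/6) → P = 96
  (225/22, 13/44) → P = 4011/44

The optimum lies where -6x1 + 8x2 = -59 and -2x1 - 12x2 = -24.
Solving simultaneously gives x1 = 225/22, x2 = 13/44.

x1 = 225/22, x2 = 13/44, minimum P = 4011/44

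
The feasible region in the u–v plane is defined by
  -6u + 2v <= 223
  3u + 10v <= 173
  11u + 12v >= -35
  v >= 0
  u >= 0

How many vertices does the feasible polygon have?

3

Pairwise boundary intersections that survive every other constraint:
  (173/3, 0)
  (0, 173/10)
  (0, 0)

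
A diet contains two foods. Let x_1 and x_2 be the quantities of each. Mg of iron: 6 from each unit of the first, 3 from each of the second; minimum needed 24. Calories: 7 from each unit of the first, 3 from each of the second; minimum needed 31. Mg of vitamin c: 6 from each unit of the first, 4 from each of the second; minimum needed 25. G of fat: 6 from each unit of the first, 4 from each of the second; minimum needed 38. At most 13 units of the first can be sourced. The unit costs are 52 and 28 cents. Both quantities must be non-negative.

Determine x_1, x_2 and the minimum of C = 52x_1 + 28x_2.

x_1 = 1, x_2 = 8, minimum C = 276

Feasible corners and C = 52x_1 + 28x_2:
  (0, 31/3) → C = 868/3
  (19/3, 0) → C = 988/3
  (13, 0) → C = 676
  (1, 8) → C = 276
The feasible region is unbounded (it extends along (0, 1)), but C strictly increases along every unbounded feasible direction, so there is no improving ray and the minimum is attained at a vertex.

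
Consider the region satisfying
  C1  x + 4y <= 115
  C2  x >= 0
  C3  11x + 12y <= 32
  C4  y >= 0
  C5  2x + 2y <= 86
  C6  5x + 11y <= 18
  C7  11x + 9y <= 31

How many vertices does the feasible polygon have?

5

Intersecting each pair of boundary lines and keeping only the points that satisfy every inequality leaves:
  (0, 0)
  (0, 18/11)
  (136/61, 38/61)
  (28/11, 1/3)
  (31/11, 0)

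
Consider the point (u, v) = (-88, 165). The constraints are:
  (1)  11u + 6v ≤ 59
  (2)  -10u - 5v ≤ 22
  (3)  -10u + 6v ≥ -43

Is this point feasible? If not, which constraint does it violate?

Constraint (2): -10u - 5v = 55, which is not ≤ 22. All other constraints are satisfied.

not feasible — violates (2)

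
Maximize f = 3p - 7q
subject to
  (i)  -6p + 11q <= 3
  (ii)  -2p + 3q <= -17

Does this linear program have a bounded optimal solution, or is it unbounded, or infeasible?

From the feasible point (49, 27), moving in the direction (-3, -2) keeps every constraint satisfied while f increases without bound.

unbounded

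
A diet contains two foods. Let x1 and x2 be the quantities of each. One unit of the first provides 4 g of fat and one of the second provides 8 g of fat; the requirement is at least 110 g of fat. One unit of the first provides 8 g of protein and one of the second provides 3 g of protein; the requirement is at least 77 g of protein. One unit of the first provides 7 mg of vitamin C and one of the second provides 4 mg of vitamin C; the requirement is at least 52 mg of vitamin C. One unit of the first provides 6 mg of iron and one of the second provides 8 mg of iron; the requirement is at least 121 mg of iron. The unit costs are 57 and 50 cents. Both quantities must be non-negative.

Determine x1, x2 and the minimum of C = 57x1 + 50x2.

Extreme points and C = 57x1 + 50x2:
  (0, 77/3) → C = 3850/3
  (55/2, 0) → C = 3135/2
  (11/2, 11) → C = 1727/2
The feasible region is unbounded (it extends along (0, 1), (1, 0)), but C strictly increases along every unbounded feasible direction, so there is no improving ray and the minimum is attained at a vertex.

At the optimal vertex, 4x1 + 8x2 = 110 and 8x1 + 3x2 = 77.
Solving simultaneously gives x1 = 11/2, x2 = 11.

x1 = 11/2, x2 = 11, minimum C = 1727/2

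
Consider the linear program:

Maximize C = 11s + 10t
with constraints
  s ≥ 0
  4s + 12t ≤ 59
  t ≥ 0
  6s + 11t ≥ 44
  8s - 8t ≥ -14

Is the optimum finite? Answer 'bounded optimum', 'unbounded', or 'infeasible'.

Extreme points and C = 11s + 10t:
  (59/4, 0) → C = 649/4
  (19/8, 33/8) → C = 539/8
  (22/3, 0) → C = 242/3
  (99/68, 109/34) → C = 3269/68
The feasible region has finitely many vertices and no improving ray; the maximum is 649/4 at (59/4, 0).

bounded optimum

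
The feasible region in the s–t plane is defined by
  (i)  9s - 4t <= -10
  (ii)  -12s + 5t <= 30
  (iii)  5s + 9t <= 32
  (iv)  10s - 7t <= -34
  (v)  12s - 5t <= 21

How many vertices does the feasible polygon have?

Pairwise boundary intersections that survive every other constraint:
  (-110/133, 534/133)
  (-20/17, 54/17)
  (-82/125, 98/25)

3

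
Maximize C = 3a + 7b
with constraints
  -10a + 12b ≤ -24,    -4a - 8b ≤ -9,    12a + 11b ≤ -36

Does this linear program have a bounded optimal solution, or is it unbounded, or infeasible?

infeasible

The boundaries -10a + 12b = -24 and -4a - 8b = -9 meet at (75/32, -3/64), but that point violates 12a + 11b ≤ -36. Every candidate vertex is excluded by some other constraint, so the feasible region is empty.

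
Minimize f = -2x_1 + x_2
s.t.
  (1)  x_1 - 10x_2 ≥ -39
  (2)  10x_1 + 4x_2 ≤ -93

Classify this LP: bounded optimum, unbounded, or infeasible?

unbounded

From the feasible point (-543/52, 297/104), moving in the direction (4, -10) keeps every constraint satisfied while f decreases without bound.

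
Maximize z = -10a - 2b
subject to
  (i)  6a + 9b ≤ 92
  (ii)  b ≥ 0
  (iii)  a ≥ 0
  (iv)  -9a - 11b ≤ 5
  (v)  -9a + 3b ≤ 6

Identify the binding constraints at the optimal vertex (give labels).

(ii) and (iii)

Corner points and z = -10a - 2b:
  (46/3, 0) → z = -460/3
  (74/33, 96/11) → z = -1316/33
  (0, 0) → z = 0
  (0, 2) → z = -4

The maximum is at (0, 0). Substituting into each constraint, equality holds for (ii) and (iii); the remaining constraints have slack.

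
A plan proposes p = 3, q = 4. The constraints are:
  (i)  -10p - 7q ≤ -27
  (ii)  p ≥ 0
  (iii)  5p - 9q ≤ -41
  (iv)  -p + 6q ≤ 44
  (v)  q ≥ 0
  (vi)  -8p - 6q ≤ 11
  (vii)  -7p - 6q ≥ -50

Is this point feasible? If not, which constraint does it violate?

Constraint (iii): 5p - 9q = -21, which is not ≤ -41. All other constraints are satisfied.

not feasible — violates (iii)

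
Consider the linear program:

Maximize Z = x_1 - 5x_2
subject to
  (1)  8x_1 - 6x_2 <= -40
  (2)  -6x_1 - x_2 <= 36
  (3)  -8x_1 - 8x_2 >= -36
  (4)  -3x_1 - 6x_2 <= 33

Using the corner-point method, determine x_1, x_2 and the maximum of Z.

x_1 = -64/11, x_2 = -12/11, maximum Z = -4/11

Vertices and Z = x_1 - 5x_2:
  (-64/11, -12/11) → Z = -4/11
  (-13/14, 38/7) → Z = -393/14
  (-81/10, 63/5) → Z = -711/10

The optimum lies where 8x_1 - 6x_2 = -40 and -6x_1 - x_2 = 36.
Solving simultaneously gives x_1 = -64/11, x_2 = -12/11.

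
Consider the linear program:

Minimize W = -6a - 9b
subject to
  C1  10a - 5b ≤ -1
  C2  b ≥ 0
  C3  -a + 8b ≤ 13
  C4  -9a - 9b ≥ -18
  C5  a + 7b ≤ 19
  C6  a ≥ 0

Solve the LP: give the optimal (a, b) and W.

Feasible corners and W = -6a - 9b:
  (3/5, 7/5) → W = -81/5
  (0, 1/5) → W = -9/5
  (1/3, 5/3) → W = -17
  (0, 13/8) → W = -117/8

The optimum lies where -a + 8b = 13 and -9a - 9b = -18.
Solving simultaneously gives a = 1/3, b = 5/3.

a = 1/3, b = 5/3, minimum W = -17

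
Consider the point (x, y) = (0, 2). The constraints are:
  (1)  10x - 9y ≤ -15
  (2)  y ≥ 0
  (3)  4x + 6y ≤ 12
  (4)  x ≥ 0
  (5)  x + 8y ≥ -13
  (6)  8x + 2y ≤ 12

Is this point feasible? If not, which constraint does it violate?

feasible

(1): -18 ≤ -15 ✓
(2): 2 ≥ 0 ✓
(3): 12 ≤ 12 ✓
(4): 0 ≥ 0 ✓
(5): 16 ≥ -13 ✓
(6): 4 ≤ 12 ✓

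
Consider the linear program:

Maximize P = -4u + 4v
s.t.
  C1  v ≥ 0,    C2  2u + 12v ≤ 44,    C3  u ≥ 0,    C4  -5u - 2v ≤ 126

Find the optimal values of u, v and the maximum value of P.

Extreme points and P = -4u + 4v:
  (22, 0) → P = -88
  (0, 0) → P = 0
  (0, 11/3) → P = 44/3

The optimum lies where 2u + 12v = 44 and u = 0.
Solving simultaneously gives u = 0, v = 11/3.

u = 0, v = 11/3, maximum P = 44/3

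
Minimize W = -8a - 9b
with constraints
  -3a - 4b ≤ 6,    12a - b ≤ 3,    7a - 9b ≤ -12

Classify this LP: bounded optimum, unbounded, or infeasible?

From the feasible point (-102/55, -6/55), moving in the direction (1, 12) keeps every constraint satisfied while W decreases without bound.

unbounded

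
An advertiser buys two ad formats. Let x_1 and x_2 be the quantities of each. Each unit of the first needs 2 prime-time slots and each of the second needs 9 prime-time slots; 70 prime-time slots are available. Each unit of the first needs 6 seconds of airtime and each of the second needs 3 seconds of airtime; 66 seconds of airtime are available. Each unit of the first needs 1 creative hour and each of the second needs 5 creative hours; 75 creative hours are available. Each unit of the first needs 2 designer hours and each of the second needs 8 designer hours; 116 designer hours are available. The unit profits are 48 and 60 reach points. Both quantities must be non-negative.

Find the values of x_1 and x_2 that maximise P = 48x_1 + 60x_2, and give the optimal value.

x_1 = 8, x_2 = 6, maximum P = 744

Extreme points and P = 48x_1 + 60x_2:
  (0, 0) → P = 0
  (0, 70/9) → P = 1400/3
  (11, 0) → P = 528
  (8, 6) → P = 744

At the optimal vertex, 2x_1 + 9x_2 = 70 and 6x_1 + 3x_2 = 66.
Solving simultaneously gives x_1 = 8, x_2 = 6.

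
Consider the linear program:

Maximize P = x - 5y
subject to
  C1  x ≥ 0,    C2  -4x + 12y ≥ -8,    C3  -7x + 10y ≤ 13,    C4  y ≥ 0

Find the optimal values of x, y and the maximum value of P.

Extreme points and P = x - 5y:
  (0, 13/10) → P = -13/2
  (0, 0) → P = 0
  (2, 0) → P = 2
The feasible region is unbounded (it extends along (3, 1), (10, 7)), but P strictly decreases along every unbounded feasible direction, so there is no improving ray and the maximum is attained at a vertex.

x = 2, y = 0, maximum P = 2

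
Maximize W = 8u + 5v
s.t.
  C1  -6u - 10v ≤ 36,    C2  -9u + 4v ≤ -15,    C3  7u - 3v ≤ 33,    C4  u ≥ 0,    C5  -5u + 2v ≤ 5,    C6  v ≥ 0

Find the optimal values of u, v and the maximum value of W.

u = 87, v = 192, maximum W = 1656

Corner points and W = 8u + 5v:
  (87, 192) → W = 1656
  (5/3, 0) → W = 40/3
  (33/7, 0) → W = 264/7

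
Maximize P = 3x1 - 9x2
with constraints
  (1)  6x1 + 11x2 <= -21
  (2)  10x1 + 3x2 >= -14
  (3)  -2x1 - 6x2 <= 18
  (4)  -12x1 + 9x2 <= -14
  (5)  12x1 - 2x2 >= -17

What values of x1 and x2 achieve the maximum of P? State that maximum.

Feasible corners and P = 3x1 - 9x2:
  (36/7, -33/7) → P = 405/7
  (-35/186, -56/31) → P = 973/62
  (-5/9, -76/27) → P = 71/3
  (-2/3, -22/9) → P = 20

The optimum lies where 6x1 + 11x2 = -21 and -2x1 - 6x2 = 18.
Solving simultaneously gives x1 = 36/7, x2 = -33/7.

x1 = 36/7, x2 = -33/7, maximum P = 405/7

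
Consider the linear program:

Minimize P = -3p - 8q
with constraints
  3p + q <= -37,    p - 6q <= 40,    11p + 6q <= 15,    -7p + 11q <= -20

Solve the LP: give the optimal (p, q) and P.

p = -387/40, q = -319/40, minimum P = 3713/40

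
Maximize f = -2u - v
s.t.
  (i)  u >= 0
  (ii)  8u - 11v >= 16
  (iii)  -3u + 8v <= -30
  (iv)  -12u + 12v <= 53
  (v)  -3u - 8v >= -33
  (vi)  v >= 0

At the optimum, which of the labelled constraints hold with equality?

(iii) and (vi)

Corner points and f = -2u - v:
  (21/2, 3/16) → f = -339/16
  (10, 0) → f = -20
  (11, 0) → f = -22

The maximum is at (10, 0). Substituting into each constraint, equality holds for (iii) and (vi); the remaining constraints have slack.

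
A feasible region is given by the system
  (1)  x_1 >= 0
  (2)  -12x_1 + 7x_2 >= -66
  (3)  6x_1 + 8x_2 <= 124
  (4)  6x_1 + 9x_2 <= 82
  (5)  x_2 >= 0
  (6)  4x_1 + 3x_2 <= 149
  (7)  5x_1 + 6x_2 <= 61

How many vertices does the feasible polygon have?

Intersecting each pair of boundary lines and keeping only the points that satisfy every inequality leaves:
  (0, 82/9)
  (0, 0)
  (11/2, 0)
  (823/107, 402/107)
  (19/3, 44/9)

5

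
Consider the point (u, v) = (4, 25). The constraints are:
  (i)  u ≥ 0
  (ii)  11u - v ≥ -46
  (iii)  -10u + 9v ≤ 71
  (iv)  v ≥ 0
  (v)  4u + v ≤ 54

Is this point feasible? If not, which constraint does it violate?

not feasible — violates (iii)

Constraint (iii): -10u + 9v = 185, which is not ≤ 71. All other constraints are satisfied.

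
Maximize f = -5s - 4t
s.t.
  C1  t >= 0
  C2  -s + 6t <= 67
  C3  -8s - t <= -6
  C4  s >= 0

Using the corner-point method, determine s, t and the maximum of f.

s = 3/4, t = 0, maximum f = -15/4

Corner points and f = -5s - 4t:
  (3/4, 0) → f = -15/4
  (0, 67/6) → f = -134/3
  (0, 6) → f = -24
The feasible region is unbounded (it extends along (6, 1), (1, 0)), but f strictly decreases along every unbounded feasible direction, so there is no improving ray and the maximum is attained at a vertex.

The optimum lies where t = 0 and -8s - t = -6.
Solving simultaneously gives s = 3/4, t = 0.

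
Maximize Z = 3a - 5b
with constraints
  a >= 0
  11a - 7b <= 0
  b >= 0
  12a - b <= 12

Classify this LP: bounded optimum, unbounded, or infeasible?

Feasible corners and Z = 3a - 5b:
  (0, 0) → Z = 0
  (84/73, 132/73) → Z = -408/73
The feasible region has finitely many vertices and no improving ray; the maximum is 0 at (0, 0).

bounded optimum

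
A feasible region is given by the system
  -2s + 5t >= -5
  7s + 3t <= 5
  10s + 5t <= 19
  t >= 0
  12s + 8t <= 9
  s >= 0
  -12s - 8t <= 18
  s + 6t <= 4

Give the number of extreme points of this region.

The feasible vertices (each the meet of two boundaries and inside every other half-plane) are:
  (5/7, 0)
  (13/20, 3/20)
  (0, 0)
  (11/32, 39/64)
  (0, 2/3)

5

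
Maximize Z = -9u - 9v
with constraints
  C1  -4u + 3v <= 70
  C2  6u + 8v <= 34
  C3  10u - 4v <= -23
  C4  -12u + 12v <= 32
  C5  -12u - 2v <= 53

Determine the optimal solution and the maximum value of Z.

u = -129/34, v = -127/34, maximum Z = 1152/17

Corner points and Z = -9u - 9v:
  (-37/18, 11/18) → Z = 13
  (-129/34, -127/34) → Z = 1152/17
  (-25/6, -3/2) → Z = 51

The binding constraints are 10u - 4v = -23 and -12u - 2v = 53.
Solving simultaneously gives u = -129/34, v = -127/34.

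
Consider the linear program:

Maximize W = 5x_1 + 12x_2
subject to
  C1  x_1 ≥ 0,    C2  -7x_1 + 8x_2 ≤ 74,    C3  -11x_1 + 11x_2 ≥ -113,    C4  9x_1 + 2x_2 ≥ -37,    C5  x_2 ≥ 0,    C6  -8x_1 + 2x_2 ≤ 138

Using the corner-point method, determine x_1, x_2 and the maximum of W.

x_1 = 1718/11, x_2 = 1605/11, maximum W = 27850/11

The optimum lies where -7x_1 + 8x_2 = 74 and -11x_1 + 11x_2 = -113.
Solving simultaneously gives x_1 = 1718/11, x_2 = 1605/11.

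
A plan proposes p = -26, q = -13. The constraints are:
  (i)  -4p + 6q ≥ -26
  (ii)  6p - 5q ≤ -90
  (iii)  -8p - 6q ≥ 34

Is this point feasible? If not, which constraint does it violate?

(i): 26 ≥ -26 ✓
(ii): -91 ≤ -90 ✓
(iii): 286 ≥ 34 ✓

feasible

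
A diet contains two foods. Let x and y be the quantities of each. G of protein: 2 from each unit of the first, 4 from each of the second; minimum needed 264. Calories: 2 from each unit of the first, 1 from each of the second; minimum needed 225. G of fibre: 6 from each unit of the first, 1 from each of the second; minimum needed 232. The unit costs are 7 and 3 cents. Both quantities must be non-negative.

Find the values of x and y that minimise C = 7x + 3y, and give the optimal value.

x = 7/4, y = 443/2, minimum C = 2707/4

The feasible region is unbounded (it extends along (0, 1), (1, 0)), but C strictly increases along every unbounded feasible direction, so there is no improving ray and the minimum is attained at a vertex.

The binding constraints are 2x + y = 225 and 6x + y = 232.
Solving simultaneously gives x = 7/4, y = 443/2.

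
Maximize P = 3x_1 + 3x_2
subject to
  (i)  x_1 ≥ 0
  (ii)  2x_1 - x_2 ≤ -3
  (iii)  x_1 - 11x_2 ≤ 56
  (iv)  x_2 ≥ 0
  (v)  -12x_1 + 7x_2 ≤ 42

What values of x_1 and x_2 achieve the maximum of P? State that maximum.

Vertices and P = 3x_1 + 3x_2:
  (0, 3) → P = 9
  (0, 6) → P = 18
  (21/2, 24) → P = 207/2

x_1 = 21/2, x_2 = 24, maximum P = 207/2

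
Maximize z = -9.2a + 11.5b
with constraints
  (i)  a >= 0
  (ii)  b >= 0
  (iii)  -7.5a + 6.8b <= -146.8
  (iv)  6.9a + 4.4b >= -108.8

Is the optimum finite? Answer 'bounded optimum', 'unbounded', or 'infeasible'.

unbounded

From the feasible point (1468/75, 0), moving in the direction (6.8, 7.5) keeps every constraint satisfied while z increases without bound.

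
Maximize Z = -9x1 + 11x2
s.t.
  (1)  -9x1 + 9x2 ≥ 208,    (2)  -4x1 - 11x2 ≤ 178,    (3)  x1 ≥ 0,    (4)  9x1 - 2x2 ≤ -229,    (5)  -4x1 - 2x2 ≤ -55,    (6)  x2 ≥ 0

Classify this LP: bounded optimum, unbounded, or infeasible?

unbounded

From the feasible point (0, 229/2), moving in the direction (0, 1) keeps every constraint satisfied while Z increases without bound.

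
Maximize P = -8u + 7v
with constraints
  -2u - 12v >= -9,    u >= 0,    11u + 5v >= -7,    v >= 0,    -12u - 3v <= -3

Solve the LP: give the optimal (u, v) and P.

Vertices and P = -8u + 7v:
  (9/2, 0) → P = -36
  (3/46, 17/23) → P = 107/23
  (1/4, 0) → P = -2

u = 3/46, v = 17/23, maximum P = 107/23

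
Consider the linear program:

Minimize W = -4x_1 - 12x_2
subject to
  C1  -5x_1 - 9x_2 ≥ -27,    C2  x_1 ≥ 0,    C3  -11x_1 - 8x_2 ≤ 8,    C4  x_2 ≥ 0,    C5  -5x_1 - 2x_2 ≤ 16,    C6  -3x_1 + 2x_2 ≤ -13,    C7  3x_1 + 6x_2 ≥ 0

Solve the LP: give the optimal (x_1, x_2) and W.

x_1 = 171/37, x_2 = 16/37, minimum W = -876/37

Corner points and W = -4x_1 - 12x_2:
  (27/5, 0) → W = -108/5
  (171/37, 16/37) → W = -876/37
  (13/3, 0) → W = -52/3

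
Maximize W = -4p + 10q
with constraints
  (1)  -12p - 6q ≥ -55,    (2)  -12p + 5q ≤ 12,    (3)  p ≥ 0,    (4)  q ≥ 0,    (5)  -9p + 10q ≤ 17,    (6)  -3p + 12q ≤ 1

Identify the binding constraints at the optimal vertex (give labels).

(3) and (6)

Vertices and W = -4p + 10q:
  (55/12, 0) → W = -55/3
  (109/27, 59/54) → W = -47/9
  (0, 0) → W = 0
  (0, 1/12) → W = 5/6

The maximum is at (0, 1/12). Substituting into each constraint, equality holds for (3) and (6); the remaining constraints have slack.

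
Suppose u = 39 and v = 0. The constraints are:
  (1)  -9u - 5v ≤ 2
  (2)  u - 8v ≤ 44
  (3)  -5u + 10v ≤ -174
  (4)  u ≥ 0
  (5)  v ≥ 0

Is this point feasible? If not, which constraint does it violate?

(1): -351 ≤ 2 ✓
(2): 39 ≤ 44 ✓
(3): -195 ≤ -174 ✓
(4): 39 ≥ 0 ✓
(5): 0 ≥ 0 ✓

feasible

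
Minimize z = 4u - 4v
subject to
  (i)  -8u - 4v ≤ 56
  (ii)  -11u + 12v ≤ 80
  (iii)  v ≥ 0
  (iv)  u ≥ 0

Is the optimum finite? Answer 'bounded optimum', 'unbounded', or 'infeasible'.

bounded optimum

Vertices and z = 4u - 4v:
  (0, 20/3) → z = -80/3
  (0, 0) → z = 0
The feasible region has finitely many vertices and no improving ray; the minimum is -80/3 at (0, 20/3).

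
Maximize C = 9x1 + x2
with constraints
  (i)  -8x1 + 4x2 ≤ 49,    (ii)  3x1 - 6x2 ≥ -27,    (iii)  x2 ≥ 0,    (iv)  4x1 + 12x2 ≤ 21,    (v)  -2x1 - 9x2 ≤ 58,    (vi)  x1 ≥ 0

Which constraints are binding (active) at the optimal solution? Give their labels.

(iii) and (iv)

Feasible corners and C = 9x1 + x2:
  (21/4, 0) → C = 189/4
  (0, 0) → C = 0
  (0, 7/4) → C = 7/4

The maximum is at (21/4, 0). Substituting into each constraint, equality holds for (iii) and (iv); the remaining constraints have slack.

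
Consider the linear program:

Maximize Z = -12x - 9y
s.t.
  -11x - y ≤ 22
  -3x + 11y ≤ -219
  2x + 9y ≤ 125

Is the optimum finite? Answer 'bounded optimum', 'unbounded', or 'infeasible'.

unbounded

From the feasible point (-23/124, -2475/124), moving in the direction (1, -11) keeps every constraint satisfied while Z increases without bound.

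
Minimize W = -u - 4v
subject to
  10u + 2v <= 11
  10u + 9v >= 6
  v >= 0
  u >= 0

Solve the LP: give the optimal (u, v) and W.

u = 0, v = 11/2, minimum W = -22

At the optimal vertex, 10u + 2v = 11 and u = 0.
Solving simultaneously gives u = 0, v = 11/2.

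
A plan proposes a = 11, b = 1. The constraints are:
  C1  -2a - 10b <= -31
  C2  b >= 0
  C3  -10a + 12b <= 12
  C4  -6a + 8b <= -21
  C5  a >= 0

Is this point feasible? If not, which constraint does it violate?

C1: -32 ≤ -31 ✓
C2: 1 ≥ 0 ✓
C3: -98 ≤ 12 ✓
C4: -58 ≤ -21 ✓
C5: 11 ≥ 0 ✓

feasible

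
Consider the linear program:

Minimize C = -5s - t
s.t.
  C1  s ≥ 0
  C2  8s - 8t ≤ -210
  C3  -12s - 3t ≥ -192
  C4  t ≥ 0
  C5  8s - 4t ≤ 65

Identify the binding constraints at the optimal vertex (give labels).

Extreme points and C = -5s - t:
  (0, 105/4) → C = -105/4
  (0, 64) → C = -64
  (151/20, 169/5) → C = -1431/20

The minimum is at (151/20, 169/5). Substituting into each constraint, equality holds for C2 and C3; the remaining constraints have slack.

C2 and C3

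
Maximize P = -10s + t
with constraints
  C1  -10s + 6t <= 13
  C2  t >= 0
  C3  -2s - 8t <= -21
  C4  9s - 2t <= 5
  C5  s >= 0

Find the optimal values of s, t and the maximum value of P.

s = 11/46, t = 59/23, maximum P = 4/23

Corner points and P = -10s + t:
  (11/46, 59/23) → P = 4/23
  (28/17, 167/34) → P = -393/34
  (41/38, 179/76) → P = -641/76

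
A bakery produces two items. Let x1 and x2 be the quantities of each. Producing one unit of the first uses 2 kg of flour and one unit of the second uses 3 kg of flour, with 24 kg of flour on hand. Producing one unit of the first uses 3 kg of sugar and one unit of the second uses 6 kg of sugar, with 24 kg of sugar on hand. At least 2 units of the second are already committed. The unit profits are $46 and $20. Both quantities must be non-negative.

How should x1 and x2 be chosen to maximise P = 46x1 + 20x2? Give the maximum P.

x1 = 4, x2 = 2, maximum P = 224

Vertices and P = 46x1 + 20x2:
  (0, 4) → P = 80
  (0, 2) → P = 40
  (4, 2) → P = 224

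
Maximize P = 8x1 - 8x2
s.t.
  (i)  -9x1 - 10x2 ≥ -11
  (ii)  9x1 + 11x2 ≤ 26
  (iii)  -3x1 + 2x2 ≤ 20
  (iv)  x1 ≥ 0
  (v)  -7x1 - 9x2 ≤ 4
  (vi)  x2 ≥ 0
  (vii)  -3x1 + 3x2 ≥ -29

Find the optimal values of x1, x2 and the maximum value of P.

x1 = 11/9, x2 = 0, maximum P = 88/9

Corner points and P = 8x1 - 8x2:
  (0, 11/10) → P = -44/5
  (11/9, 0) → P = 88/9
  (0, 0) → P = 0

The optimum lies where -9x1 - 10x2 = -11 and x2 = 0.
Solving simultaneously gives x1 = 11/9, x2 = 0.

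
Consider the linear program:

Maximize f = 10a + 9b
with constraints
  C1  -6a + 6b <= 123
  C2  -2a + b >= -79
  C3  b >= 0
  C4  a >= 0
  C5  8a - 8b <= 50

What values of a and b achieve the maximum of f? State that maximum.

Vertices and f = 10a + 9b:
  (199/2, 120) → f = 2075
  (0, 41/2) → f = 369/2
  (291/4, 133/2) → f = 1326
  (0, 0) → f = 0
  (25/4, 0) → f = 125/2

The binding constraints are -6a + 6b = 123 and -2a + b = -79.
Solving simultaneously gives a = 199/2, b = 120.

a = 199/2, b = 120, maximum f = 2075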